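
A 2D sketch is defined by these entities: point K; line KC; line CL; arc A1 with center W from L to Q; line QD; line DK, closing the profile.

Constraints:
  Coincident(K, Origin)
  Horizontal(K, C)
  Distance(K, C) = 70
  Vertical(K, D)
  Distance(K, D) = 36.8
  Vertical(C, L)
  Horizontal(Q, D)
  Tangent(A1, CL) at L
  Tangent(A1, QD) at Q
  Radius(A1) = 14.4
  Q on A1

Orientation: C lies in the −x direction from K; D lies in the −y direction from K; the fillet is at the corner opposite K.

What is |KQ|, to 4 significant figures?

66.68

The virtual corner opposite K is at (-70.00, -36.80). The tangent condition forces WL to be normal to CL and A1 meets QD tangentially, so WQ is at right angles to QD, with radius 14.4, so the center W sits 14.4 in from both sides at W = (-55.60, -22.40). That places the tangent points at L = (-70.00, -22.40) on CL and Q = (-55.60, -36.80) on QD. Then |KQ| = |Q − K| = 66.68.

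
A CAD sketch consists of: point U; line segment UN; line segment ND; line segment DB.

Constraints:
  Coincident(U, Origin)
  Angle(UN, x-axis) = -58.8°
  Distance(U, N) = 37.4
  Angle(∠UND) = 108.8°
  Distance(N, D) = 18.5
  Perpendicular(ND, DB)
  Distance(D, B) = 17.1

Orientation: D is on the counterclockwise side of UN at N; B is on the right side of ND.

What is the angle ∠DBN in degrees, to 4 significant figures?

47.25°

U is at the origin; UN runs at -58.8° with length 37.4, so N = 37.4·(cos -58.8°, sin -58.8°) = (19.37, -31.99). ∠UND = 108.8°, so ND runs at -58.8° + (180° − 108.8°) = 12.40° from the x-axis; with |ND| = 18.5, D = N + 18.5·(cos 12.40°, sin 12.40°) = (37.44, -28.02). The perpendicularity gives DB at right angles to ND; with |DB| = 17.1 on the right of ND, B = D + 17.1·(0.2147, -0.9767) = (41.11, -44.72). Then cos ∠DBN = BD·BN / (|BD||BN|), giving 47.25°.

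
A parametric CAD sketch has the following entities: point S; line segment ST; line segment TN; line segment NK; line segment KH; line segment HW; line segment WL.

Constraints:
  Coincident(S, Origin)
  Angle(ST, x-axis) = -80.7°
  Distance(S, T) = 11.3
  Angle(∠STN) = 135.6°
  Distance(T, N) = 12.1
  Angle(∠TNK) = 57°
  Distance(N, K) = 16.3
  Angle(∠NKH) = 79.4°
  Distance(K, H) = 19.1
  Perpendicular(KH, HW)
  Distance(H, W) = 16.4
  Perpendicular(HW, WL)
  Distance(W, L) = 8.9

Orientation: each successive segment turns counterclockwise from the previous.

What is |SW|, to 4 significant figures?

21.19

S is at the origin; ST runs at -80.7° with length 11.3, so T = (1.826, -11.15). ∠STN = 135.6° gives TN at -36.30° from the x-axis; with |TN| = 12.1, N = (11.58, -18.31). ∠TNK = 57.0° gives NK at 86.70° from the x-axis; with |NK| = 16.3, K = (12.52, -2.042). ∠NKH = 79.4° gives KH at -172.7° from the x-axis; with |KH| = 19.1, H = (-6.429, -4.469). KH ⟂ HW, so HW runs at -82.70°; with |HW| = 16.4, W = (-4.345, -20.74). Then |SW| = |W − S| = 21.19.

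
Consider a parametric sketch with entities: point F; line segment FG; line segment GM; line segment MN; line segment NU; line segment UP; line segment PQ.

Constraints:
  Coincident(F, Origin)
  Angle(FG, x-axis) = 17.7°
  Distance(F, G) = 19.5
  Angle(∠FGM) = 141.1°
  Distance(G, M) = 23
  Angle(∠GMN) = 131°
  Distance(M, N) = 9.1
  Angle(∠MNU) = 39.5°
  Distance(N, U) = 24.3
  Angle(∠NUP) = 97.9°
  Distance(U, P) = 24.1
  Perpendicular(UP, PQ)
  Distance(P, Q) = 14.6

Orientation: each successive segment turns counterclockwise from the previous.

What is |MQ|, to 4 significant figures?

21.00

∠NUP = 97.9° gives UP at -31.80° from the x-axis; with |UP| = 24.1, P = (39.43, -1.021). The perpendicularity gives PQ at right angles to UP, so PQ runs at 58.20°; with |PQ| = 14.6, Q = (47.12, 11.39). Then |MQ| = |Q − M| = 21.00.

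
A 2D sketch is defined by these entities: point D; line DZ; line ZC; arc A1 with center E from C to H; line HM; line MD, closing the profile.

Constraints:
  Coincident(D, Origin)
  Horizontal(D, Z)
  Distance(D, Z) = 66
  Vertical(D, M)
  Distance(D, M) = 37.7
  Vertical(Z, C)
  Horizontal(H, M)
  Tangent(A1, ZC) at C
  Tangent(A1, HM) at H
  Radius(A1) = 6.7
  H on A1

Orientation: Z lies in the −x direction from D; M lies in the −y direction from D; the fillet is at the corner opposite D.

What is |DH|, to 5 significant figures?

70.269

D is at the origin; D and Z share the same y with |DZ| = 66.0 and Z on the −x side, so Z = (-66.000, 0.0000). DM is vertical with |DM| = 37.7 and M on the −y side, so M = (0.0000, -37.700). The virtual corner opposite D is at (-66.000, -37.700). Since A1 is tangent to ZC there, EC ⟂ ZC and the tangent condition forces EH to be normal to HM, with radius 6.7, so the center E sits 6.7 in from both sides at E = (-59.300, -31.000). That places the tangent points at C = (-66.000, -31.000) on ZC and H = (-59.300, -37.700) on HM. Then |DH| = |H − D| = 70.269.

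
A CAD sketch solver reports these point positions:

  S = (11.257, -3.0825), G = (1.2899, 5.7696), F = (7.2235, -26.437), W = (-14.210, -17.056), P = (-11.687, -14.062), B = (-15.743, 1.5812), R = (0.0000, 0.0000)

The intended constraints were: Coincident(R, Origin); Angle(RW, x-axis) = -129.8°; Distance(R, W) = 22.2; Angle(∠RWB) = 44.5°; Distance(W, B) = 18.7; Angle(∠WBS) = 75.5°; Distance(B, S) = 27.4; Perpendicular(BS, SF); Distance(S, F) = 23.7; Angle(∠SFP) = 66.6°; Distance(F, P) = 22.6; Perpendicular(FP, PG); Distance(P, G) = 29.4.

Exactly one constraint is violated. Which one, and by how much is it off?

Distance(P, G) = 29.4 — off by 5.70.

R = (0.00, 0.00) ✓; RW at -129.8° ✓; |RW| = 22.20 ✓; ∠RWB = 44.50° ✓; |WB| = 18.70 ✓; ∠WBS = 75.50° ✓; |BS| = 27.40 ✓; ∠(BS, SF) = 90.00° ✓; |SF| = 23.70 ✓; ∠SFP = 66.60° ✓; |FP| = 22.60 ✓; ∠(FP, PG) = 90.00° ✓; |PG| = 23.70 ✗.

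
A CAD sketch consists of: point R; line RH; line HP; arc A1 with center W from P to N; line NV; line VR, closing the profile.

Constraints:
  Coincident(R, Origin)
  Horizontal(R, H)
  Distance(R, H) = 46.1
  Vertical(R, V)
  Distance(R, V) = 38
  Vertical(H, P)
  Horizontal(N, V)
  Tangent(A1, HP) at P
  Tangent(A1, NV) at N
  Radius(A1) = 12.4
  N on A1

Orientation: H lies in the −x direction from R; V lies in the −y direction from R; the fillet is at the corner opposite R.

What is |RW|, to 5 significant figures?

42.321

R and V share the same x with |RV| = 38.0 and V on the −y side, so V = (0.0000, -38.000). The virtual corner opposite R is at (-46.100, -38.000). The tangent condition forces WP to be normal to HP and A1 meets NV tangentially, so WN is at right angles to NV, with radius 12.4, so the center W sits 12.4 in from both sides at W = (-33.700, -25.600). Then |RW| = |W − R| = 42.321.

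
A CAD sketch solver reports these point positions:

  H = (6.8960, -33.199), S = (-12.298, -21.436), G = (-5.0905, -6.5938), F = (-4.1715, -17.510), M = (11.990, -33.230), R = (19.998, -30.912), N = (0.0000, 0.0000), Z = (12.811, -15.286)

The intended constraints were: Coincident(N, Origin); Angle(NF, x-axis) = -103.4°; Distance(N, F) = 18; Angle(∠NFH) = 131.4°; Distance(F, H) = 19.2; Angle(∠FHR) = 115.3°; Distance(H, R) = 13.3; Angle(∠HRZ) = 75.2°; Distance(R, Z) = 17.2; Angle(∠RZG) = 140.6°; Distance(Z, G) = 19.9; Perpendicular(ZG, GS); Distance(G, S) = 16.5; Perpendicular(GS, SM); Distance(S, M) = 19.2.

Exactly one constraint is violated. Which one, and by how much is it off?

Distance(S, M) = 19.2 — off by 7.80.

N = (0.00, 0.00) ✓; NF at -103.4° ✓; |NF| = 18.00 ✓; ∠NFH = 131.4° ✓; |FH| = 19.20 ✓; ∠FHR = 115.3° ✓; |HR| = 13.30 ✓; ∠HRZ = 75.20° ✓; |RZ| = 17.20 ✓; ∠RZG = 140.6° ✓; |ZG| = 19.90 ✓; ∠(ZG, GS) = 90.00° ✓; |GS| = 16.50 ✓; ∠(GS, SM) = 90.00° ✓; |SM| = 27.00 ✗.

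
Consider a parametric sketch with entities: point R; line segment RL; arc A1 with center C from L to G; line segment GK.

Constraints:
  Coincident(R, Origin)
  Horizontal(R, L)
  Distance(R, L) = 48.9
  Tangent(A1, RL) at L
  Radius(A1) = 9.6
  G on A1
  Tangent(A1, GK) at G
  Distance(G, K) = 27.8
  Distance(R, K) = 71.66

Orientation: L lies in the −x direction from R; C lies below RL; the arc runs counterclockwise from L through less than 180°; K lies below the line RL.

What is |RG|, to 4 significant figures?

59.02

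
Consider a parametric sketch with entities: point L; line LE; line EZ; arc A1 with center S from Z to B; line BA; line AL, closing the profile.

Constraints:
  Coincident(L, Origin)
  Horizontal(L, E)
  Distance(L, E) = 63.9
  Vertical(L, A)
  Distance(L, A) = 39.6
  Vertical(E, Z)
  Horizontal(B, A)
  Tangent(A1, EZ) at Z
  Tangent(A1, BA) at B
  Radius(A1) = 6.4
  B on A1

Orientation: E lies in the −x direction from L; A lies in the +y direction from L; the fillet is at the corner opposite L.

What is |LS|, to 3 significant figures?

66.4

L is at the origin; LE is horizontal with |LE| = 63.9 and E on the −x side, so E = (-63.9, 0.00). LA is vertical with |LA| = 39.6 and A on the +y side, so A = (0.00, 39.6). The virtual corner opposite L is at (-63.9, 39.6). Since A1 is tangent to EZ there, SZ ⟂ EZ and since A1 is tangent to BA there, SB ⟂ BA, with radius 6.4, so the center S sits 6.4 in from both sides at S = (-57.5, 33.2). Then |LS| = |S − L| = 66.4.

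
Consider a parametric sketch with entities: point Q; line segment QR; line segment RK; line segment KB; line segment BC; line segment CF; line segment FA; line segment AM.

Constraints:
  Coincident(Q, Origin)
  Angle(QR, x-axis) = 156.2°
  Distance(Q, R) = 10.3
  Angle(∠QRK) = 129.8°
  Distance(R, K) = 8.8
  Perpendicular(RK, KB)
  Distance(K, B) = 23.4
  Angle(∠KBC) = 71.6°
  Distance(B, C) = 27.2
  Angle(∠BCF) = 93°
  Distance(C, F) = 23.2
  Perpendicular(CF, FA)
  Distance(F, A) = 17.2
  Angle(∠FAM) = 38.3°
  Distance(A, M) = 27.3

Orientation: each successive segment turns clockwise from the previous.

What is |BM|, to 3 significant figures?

32.3

Q is at the origin; QR runs at 156.2° with length 10.3, so R = (-9.42, 4.16). ∠QRK = 129.8° gives RK at 106° from the x-axis; with |RK| = 8.8, K = (-11.8, 12.6). RK is perpendicular to KB, so KB runs at 16.0°; with |KB| = 23.4, B = (10.6, 19.1). ∠KBC = 71.6° gives BC at -92.4° from the x-axis; with |BC| = 27.2, C = (9.50, -8.11). ∠BCF = 93.0° gives CF at -179° from the x-axis; with |CF| = 23.2, F = (-13.7, -8.35). CF ⟂ FA, so FA runs at 90.6°; with |FA| = 17.2, A = (-13.9, 8.85). ∠FAM = 38.3° gives AM at -51.1° from the x-axis; with |AM| = 27.3, M = (3.27, -12.4). Then |BM| = |M − B| = 32.3.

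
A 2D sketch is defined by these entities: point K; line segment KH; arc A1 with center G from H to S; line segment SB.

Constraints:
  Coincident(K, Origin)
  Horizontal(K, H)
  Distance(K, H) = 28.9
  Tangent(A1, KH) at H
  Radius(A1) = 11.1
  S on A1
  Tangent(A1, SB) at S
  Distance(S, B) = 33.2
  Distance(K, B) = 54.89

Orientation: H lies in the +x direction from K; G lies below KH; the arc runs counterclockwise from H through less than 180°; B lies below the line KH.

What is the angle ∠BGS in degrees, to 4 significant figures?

71.51°

Checks: |GS| = 11.10 ✓; ∠(GS, SB) = 90.00° ✓; |SB| = 33.20 ✓; |KB| = 54.89 ✓.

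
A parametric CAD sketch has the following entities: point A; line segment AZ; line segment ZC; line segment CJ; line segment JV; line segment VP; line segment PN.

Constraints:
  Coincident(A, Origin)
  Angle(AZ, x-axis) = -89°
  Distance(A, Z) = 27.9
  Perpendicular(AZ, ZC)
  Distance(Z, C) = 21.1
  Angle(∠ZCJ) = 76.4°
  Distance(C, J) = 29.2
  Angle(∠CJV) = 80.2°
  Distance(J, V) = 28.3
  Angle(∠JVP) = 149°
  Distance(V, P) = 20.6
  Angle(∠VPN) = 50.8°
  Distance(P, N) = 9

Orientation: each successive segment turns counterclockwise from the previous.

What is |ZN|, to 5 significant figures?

14.779

A is at the origin; AZ runs at -89.0° with length 27.9, so Z = (0.48692, -27.896). AZ is perpendicular to ZC, so ZC runs at 1.0000°; with |ZC| = 21.1, C = (21.584, -27.528). ∠ZCJ = 76.4° gives CJ at 104.60° from the x-axis; with |CJ| = 29.2, J = (14.223, 0.72960). ∠CJV = 80.2° gives JV at -155.60° from the x-axis; with |JV| = 28.3, V = (-11.549, -10.961). ∠JVP = 149.0° gives VP at -124.60° from the x-axis; with |VP| = 20.6, P = (-23.247, -27.918). ∠VPN = 50.8° gives PN at 4.6000° from the x-axis; with |PN| = 9.0, N = (-14.276, -27.196). Then |ZN| = |N − Z| = 14.779.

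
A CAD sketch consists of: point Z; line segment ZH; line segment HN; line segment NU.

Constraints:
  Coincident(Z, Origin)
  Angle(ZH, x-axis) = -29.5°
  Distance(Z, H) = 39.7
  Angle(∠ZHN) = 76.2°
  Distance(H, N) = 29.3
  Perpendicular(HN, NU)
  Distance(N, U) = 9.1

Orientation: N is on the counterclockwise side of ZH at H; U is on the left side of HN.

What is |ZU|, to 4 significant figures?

35.51

Z is at the origin; ZH runs at -29.5° with length 39.7, so H = 39.7·(cos -29.5°, sin -29.5°) = (34.55, -19.55). ∠ZHN = 76.2°, so HN runs at -29.5° + (180° − 76.2°) = 74.30° from the x-axis; with |HN| = 29.3, N = H + 29.3·(cos 74.30°, sin 74.30°) = (42.48, 8.658). HN ⟂ NU; with |NU| = 9.1 on the left of HN, U = N + 9.1·(-0.9627, 0.2706) = (33.72, 11.12). Then |ZU| = |U − Z| = 35.51.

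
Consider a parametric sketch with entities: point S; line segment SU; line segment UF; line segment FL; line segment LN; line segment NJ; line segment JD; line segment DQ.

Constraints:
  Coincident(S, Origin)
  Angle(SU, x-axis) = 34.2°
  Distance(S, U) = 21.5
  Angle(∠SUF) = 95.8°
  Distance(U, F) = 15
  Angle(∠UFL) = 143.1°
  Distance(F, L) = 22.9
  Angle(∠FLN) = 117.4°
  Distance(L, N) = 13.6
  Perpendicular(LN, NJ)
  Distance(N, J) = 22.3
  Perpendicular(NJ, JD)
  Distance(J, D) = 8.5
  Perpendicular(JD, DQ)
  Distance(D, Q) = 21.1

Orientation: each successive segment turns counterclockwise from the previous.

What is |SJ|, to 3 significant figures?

11.4

∠FLN = 117.4° gives LN at -142° from the x-axis; with |LN| = 13.6, N = (-20.9, 26.5). LN is perpendicular to NJ, so NJ runs at -52.1°; with |NJ| = 22.3, J = (-7.19, 8.90). Then |SJ| = |J − S| = 11.4.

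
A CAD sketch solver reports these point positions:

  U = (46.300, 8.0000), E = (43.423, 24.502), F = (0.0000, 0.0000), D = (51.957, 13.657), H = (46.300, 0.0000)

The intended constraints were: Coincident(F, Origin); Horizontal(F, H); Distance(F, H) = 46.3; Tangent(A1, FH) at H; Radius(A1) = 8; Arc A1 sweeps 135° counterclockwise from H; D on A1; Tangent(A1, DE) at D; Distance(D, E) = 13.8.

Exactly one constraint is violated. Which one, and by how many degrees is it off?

Tangent(A1, DE) at D — off by 6.80°.

F = (0.00, 0.00) ✓; F.y = 0.00, H.y = 0.00 ✓; |FH| = 46.30 ✓; ∠(UH, HF) = 90.00° ✓; |UH| = 8.000 ✓; bearing(U→D) − bearing(U→H) = 135.0° ✓; |UD| = 8.000 ✓; ∠(UD, DE) = 96.80° ✗; |DE| = 13.80 ✓.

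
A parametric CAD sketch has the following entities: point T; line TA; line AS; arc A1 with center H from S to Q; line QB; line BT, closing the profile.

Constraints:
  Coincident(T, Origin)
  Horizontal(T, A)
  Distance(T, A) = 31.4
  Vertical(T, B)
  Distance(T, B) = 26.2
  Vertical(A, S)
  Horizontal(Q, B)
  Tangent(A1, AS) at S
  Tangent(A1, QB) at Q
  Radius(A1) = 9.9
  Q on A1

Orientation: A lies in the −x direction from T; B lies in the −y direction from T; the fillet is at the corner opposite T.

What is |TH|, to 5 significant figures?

26.980

T is at the origin; T and A share the same y with |TA| = 31.4 and A on the −x side, so A = (-31.400, 0.0000). TB is vertical with |TB| = 26.2 and B on the −y side, so B = (0.0000, -26.200). The virtual corner opposite T is at (-31.400, -26.200). A1 meets AS tangentially, so HS is at right angles to AS and tangency of A1 to QB means the radius HQ is perpendicular to QB, with radius 9.9, so the center H sits 9.9 in from both sides at H = (-21.500, -16.300). Then |TH| = |H − T| = 26.980.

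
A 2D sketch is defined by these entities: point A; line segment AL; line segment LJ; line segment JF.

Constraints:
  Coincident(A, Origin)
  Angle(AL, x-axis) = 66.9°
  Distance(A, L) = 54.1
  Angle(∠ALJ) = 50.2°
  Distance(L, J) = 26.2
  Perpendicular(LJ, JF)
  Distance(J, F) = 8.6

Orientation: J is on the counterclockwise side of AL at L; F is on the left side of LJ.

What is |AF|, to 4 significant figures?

34.02

A is at the origin; AL runs at 66.9° with length 54.1, so L = 54.1·(cos 66.9°, sin 66.9°) = (21.23, 49.76). ∠ALJ = 50.2°, so LJ runs at 66.9° + (180° − 50.2°) = 196.7° from the x-axis; with |LJ| = 26.2, J = L + 26.2·(cos 196.7°, sin 196.7°) = (-3.870, 42.23). LJ is perpendicular to JF; with |JF| = 8.6 on the left of LJ, F = J + 8.6·(0.2874, -0.9578) = (-1.398, 34.00). Then |AF| = |F − A| = 34.02.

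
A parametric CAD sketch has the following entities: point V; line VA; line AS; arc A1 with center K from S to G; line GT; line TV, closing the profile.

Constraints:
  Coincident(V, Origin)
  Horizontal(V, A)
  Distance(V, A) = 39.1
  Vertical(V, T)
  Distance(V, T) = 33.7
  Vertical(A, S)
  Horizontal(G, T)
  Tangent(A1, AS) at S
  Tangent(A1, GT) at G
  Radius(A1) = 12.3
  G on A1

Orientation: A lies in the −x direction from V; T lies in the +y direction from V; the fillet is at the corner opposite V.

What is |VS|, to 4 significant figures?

44.57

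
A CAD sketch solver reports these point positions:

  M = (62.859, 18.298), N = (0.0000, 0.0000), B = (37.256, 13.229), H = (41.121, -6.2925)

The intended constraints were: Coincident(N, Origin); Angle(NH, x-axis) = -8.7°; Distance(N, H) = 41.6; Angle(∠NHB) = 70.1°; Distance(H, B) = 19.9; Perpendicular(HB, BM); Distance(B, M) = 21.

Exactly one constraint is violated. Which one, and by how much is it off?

Distance(B, M) = 21 — off by 5.10.

N = (0.00, 0.00) ✓; NH at -8.700° ✓; |NH| = 41.60 ✓; ∠NHB = 70.10° ✓; |HB| = 19.90 ✓; ∠(HB, BM) = 90.00° ✓; |BM| = 26.10 ✗.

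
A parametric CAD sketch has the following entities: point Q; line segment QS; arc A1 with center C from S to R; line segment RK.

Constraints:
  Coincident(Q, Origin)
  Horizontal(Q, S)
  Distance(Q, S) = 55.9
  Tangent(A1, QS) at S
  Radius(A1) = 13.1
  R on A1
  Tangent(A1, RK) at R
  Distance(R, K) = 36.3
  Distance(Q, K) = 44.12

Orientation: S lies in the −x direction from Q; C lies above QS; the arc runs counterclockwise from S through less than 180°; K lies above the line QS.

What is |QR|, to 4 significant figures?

45.33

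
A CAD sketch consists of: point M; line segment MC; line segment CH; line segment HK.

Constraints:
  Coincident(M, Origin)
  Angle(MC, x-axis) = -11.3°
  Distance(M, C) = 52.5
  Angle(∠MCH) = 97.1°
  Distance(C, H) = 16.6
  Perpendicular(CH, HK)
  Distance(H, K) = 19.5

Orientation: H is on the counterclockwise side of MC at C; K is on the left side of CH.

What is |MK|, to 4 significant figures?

39.95

∠MCH = 97.1°, so CH runs at -11.3° + (180° − 97.1°) = 71.60° from the x-axis; with |CH| = 16.6, H = C + 16.6·(cos 71.60°, sin 71.60°) = (56.72, 5.464). CH is perpendicular to HK; with |HK| = 19.5 on the left of CH, K = H + 19.5·(-0.9489, 0.3156) = (38.22, 11.62). Then |MK| = |K − M| = 39.95.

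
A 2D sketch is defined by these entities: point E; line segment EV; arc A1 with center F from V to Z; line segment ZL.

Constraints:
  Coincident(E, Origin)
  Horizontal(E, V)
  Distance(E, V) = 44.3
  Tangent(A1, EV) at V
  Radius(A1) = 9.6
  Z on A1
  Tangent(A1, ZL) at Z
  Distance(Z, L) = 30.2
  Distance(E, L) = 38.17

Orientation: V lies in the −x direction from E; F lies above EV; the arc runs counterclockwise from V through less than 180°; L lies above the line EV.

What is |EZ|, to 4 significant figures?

36.21

E is at the origin; E and V share the same y with |EV| = 44.3 and V on the −x side, so V = (-44.30, 0.000). Since A1 is tangent to EV there, FV ⟂ EV, so F = V + (0, 9.6) = (-44.30, 9.600). Since FZ ⟂ ZL (tangency), |FL| = √(9.6² + 30.2²) = 31.69 regardless of where Z sits on A1. So L lies on both circle(E, 38.17) and circle(F, 31.69); the above-EV intersection is L = (-21.46, 31.57). Z is the foot of the tangent from L: Z = (-35.86, 5.022).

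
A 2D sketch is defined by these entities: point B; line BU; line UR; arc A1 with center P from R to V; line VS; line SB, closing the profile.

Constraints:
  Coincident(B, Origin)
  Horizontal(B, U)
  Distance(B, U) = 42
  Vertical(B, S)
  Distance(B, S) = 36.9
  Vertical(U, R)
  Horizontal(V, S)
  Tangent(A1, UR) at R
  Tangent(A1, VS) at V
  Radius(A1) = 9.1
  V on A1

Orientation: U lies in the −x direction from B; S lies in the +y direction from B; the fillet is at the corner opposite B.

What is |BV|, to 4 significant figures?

49.44

B is at the origin; BU is horizontal with |BU| = 42.0 and U on the −x side, so U = (-42.00, 0.000). B and S share the same x with |BS| = 36.9 and S on the +y side, so S = (0.000, 36.90). The virtual corner opposite B is at (-42.00, 36.90). The tangent condition forces PR to be normal to UR and A1 meets VS tangentially, so PV is at right angles to VS, with radius 9.1, so the center P sits 9.1 in from both sides at P = (-32.90, 27.80). That places the tangent points at R = (-42.00, 27.80) on UR and V = (-32.90, 36.90) on VS. Then |BV| = |V − B| = 49.44.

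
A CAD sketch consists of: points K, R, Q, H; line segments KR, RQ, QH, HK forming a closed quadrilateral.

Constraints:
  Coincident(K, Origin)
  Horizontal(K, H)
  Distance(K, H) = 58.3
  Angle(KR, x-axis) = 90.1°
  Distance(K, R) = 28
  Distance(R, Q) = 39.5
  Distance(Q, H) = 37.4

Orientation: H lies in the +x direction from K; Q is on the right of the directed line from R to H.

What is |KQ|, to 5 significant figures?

21.910

K is at the origin; K and H share the same y with |KH| = 58.3 and H in +x, so H = (58.3, 0). KR runs at 90.1° with |KR| = 28.0, so R = (-0.048869, 28.000). Q is determined by |RQ| = 39.5 and |QH| = 37.4 together: it lies at the intersection of circle(R, 39.5) and circle(H, 37.4). With |RH| = 64.719, the foot of the radical line on RH is 33.607 from R and the perpendicular offset is √(39.5² − 33.607²) = 20.756. Taking the right-of-RH solution: Q = (21.271, -5.2525).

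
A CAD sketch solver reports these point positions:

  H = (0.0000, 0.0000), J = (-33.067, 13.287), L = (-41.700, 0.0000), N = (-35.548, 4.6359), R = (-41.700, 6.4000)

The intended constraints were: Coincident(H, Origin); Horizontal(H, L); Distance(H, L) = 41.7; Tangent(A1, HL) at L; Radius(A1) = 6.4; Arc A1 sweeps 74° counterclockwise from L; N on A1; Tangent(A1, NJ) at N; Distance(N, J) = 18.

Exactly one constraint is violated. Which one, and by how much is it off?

Distance(N, J) = 18 — off by 9.00.

H = (0.00, 0.00) ✓; H.y = 0.00, L.y = 0.00 ✓; |HL| = 41.70 ✓; ∠(RL, LH) = 90.00° ✓; |RL| = 6.400 ✓; bearing(R→N) − bearing(R→L) = 74.00° ✓; |RN| = 6.400 ✓; ∠(RN, NJ) = 90.00° ✓; |NJ| = 9.000 ✗.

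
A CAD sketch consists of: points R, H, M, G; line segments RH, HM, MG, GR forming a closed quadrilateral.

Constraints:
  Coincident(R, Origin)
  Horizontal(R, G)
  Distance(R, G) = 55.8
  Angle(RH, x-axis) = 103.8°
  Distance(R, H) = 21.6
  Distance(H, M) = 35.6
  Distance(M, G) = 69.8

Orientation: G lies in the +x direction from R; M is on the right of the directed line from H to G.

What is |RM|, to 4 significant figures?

18.72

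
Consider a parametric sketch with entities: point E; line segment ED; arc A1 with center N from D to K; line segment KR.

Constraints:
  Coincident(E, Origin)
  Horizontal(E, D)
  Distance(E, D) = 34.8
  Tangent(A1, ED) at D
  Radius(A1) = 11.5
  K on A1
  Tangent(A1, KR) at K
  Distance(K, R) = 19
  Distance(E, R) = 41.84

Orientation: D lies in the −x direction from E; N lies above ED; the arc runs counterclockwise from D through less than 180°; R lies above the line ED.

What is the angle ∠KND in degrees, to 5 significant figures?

99.872°

Checks: |ND| = 11.50 ✓; |NK| = 11.50 ✓; ∠(NK, KR) = 90.00° ✓; |KR| = 19.00 ✓; |ER| = 41.84 ✓.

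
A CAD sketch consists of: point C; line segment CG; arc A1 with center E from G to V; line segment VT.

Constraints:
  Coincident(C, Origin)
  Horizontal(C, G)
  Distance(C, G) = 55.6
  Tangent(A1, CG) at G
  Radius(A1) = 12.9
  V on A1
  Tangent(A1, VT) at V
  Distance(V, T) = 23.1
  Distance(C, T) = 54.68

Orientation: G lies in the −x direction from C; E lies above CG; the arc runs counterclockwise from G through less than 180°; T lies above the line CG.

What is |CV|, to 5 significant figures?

44.455

Checks: ∠(EG, GC) = 90.00° ✓; |EV| = 12.90 ✓; ∠(EV, VT) = 90.00° ✓; |VT| = 23.10 ✓; |CT| = 54.68 ✓.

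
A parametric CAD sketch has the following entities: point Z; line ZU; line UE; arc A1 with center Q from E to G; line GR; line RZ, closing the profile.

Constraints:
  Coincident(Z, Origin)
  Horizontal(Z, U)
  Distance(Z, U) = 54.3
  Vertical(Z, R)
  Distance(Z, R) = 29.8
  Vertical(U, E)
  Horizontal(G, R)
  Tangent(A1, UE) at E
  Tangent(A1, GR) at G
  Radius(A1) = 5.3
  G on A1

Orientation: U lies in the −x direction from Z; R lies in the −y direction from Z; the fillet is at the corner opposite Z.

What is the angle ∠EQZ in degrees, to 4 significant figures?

153.4°

Z is at the origin; ZU is horizontal with |ZU| = 54.3 and U on the −x side, so U = (-54.30, 0.000). ZR is vertical with |ZR| = 29.8 and R on the −y side, so R = (0.000, -29.80). The virtual corner opposite Z is at (-54.30, -29.80). Tangency of A1 to UE means the radius QE is perpendicular to UE and tangency of A1 to GR means the radius QG is perpendicular to GR, with radius 5.3, so the center Q sits 5.3 in from both sides at Q = (-49.00, -24.50). That places the tangent points at E = (-54.30, -24.50) on UE and G = (-49.00, -29.80) on GR. Then cos ∠EQZ = QE·QZ / (|QE||QZ|), giving 153.4°.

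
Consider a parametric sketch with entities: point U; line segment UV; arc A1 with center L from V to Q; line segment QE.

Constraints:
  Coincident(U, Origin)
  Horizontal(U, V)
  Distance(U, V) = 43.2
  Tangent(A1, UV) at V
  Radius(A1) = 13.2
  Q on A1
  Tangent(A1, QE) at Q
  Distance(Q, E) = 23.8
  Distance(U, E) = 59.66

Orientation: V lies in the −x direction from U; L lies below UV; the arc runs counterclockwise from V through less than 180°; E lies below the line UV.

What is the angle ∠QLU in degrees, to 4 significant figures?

169.4°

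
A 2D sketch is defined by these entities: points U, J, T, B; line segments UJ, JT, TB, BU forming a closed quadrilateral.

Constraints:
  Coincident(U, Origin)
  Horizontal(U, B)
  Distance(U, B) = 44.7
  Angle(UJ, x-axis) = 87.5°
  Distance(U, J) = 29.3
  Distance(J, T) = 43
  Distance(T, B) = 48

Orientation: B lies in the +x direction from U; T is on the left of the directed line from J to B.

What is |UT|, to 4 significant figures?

62.37

Checks: |JT| = 43.00 ✓; |TB| = 48.00 ✓.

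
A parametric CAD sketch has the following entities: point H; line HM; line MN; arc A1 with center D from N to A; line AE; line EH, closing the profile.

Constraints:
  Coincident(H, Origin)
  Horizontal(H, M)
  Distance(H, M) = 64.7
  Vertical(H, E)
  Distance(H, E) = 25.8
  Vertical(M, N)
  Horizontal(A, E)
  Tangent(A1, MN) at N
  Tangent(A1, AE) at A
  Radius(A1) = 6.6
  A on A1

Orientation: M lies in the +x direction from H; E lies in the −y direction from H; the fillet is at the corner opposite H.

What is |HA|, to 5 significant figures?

63.571

H is at the origin; HM is horizontal with |HM| = 64.7 and M on the +x side, so M = (64.700, 0.0000). HE is vertical with |HE| = 25.8 and E on the −y side, so E = (0.0000, -25.800). The virtual corner opposite H is at (64.700, -25.800). Since A1 is tangent to MN there, DN ⟂ MN and since A1 is tangent to AE there, DA ⟂ AE, with radius 6.6, so the center D sits 6.6 in from both sides at D = (58.100, -19.200). That places the tangent points at N = (64.700, -19.200) on MN and A = (58.100, -25.800) on AE. Then |HA| = |A − H| = 63.571.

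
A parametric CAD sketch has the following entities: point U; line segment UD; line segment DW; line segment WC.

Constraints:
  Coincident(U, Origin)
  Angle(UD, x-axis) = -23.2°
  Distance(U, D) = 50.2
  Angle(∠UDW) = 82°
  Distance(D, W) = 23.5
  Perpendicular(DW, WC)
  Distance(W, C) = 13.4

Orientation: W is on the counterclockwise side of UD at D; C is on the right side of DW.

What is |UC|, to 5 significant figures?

65.236

U is at the origin; UD runs at -23.2° with length 50.2, so D = 50.2·(cos -23.2°, sin -23.2°) = (46.141, -19.776). ∠UDW = 82.0°, so DW runs at -23.2° + (180° − 82.0°) = 74.800° from the x-axis; with |DW| = 23.5, W = D + 23.5·(cos 74.800°, sin 74.800°) = (52.302, 2.9020). The perpendicularity gives WC at right angles to DW; with |WC| = 13.4 on the right of DW, C = W + 13.4·(0.96502, -0.26219) = (65.233, -0.61133). Then |UC| = |C − U| = 65.236.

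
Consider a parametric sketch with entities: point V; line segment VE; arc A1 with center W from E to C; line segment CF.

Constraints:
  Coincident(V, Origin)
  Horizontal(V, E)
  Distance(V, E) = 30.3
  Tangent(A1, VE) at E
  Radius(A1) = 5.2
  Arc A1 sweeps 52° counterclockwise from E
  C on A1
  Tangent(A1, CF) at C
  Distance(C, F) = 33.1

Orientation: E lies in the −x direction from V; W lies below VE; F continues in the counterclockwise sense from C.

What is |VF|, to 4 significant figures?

61.55

V is at the origin; V and E share the same y with |VE| = 30.3 and E on the −x side, so E = (-30.30, 0.000). Since A1 is tangent to VE there, WE ⟂ VE, so W = E + (0, -5.2) = (-30.30, -5.200). On A1, E sits at bearing 90° from W; a 52° counterclockwise sweep puts C at bearing 142°, so C = W + 5.2·(cos 142°, sin 142°) = (-34.40, -1.999). Since A1 is tangent to CF there, WC ⟂ CF, so CF runs along (−sin 142°, cos 142°); with |CF| = 33.1, F = (-54.78, -28.08). Then |VF| = |F − V| = 61.55.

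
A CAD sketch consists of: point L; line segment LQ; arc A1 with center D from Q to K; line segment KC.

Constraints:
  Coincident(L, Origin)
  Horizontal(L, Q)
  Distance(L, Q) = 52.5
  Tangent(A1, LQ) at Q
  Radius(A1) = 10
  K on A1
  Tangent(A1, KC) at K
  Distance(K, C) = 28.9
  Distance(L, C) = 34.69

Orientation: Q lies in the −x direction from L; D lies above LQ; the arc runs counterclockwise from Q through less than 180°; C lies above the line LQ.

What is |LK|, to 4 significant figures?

45.41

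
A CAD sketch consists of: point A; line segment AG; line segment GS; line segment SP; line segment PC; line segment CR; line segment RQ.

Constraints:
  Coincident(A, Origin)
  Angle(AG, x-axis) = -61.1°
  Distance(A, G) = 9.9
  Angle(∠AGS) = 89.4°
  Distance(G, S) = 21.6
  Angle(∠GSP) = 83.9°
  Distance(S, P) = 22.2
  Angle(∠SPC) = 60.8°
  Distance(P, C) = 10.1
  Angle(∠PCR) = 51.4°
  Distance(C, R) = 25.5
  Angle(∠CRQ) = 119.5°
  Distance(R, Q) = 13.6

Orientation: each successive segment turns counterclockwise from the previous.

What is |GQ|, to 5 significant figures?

48.922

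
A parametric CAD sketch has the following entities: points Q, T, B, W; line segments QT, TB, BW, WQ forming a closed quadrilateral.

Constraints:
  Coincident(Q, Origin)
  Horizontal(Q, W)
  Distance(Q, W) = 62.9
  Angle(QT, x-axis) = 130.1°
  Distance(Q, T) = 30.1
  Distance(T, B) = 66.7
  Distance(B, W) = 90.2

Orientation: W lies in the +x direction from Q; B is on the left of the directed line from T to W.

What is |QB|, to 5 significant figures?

80.293

Q is at the origin; QW is horizontal with |QW| = 62.9 and W in +x, so W = (62.9, 0). QT runs at 130.1° with |QT| = 30.1, so T = (-19.388, 23.024). B is determined by |TB| = 66.7 and |BW| = 90.2 together: it lies at the intersection of circle(T, 66.7) and circle(W, 90.2). With |TW| = 85.448, the foot of the radical line on TW is 21.149 from T and the perpendicular offset is √(66.7² − 21.149²) = 63.258. Taking the left-of-TW solution: B = (18.024, 78.244).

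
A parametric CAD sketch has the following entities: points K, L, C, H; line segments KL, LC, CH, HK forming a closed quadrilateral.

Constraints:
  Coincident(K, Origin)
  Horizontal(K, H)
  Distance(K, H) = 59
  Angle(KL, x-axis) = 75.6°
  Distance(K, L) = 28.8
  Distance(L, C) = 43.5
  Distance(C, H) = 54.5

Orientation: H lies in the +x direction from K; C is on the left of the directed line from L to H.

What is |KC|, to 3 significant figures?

67.8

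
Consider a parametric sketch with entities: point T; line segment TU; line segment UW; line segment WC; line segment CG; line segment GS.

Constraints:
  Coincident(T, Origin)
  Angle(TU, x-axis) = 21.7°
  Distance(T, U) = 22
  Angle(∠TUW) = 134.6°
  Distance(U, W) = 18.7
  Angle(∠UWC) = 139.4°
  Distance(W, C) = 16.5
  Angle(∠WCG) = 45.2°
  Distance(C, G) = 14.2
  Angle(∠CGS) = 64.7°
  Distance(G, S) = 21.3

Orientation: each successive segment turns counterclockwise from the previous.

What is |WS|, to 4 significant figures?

9.981

T is at the origin; TU runs at 21.7° with length 22.0, so U = (20.44, 8.134). ∠TUW = 134.6° gives UW at 67.10° from the x-axis; with |UW| = 18.7, W = (27.72, 25.36). ∠UWC = 139.4° gives WC at 107.7° from the x-axis; with |WC| = 16.5, C = (22.70, 41.08). ∠WCG = 45.2° gives CG at -117.5° from the x-axis; with |CG| = 14.2, G = (16.14, 28.48). ∠CGS = 64.7° gives GS at -2.200° from the x-axis; with |GS| = 21.3, S = (37.43, 27.67). Then |WS| = |S − W| = 9.981.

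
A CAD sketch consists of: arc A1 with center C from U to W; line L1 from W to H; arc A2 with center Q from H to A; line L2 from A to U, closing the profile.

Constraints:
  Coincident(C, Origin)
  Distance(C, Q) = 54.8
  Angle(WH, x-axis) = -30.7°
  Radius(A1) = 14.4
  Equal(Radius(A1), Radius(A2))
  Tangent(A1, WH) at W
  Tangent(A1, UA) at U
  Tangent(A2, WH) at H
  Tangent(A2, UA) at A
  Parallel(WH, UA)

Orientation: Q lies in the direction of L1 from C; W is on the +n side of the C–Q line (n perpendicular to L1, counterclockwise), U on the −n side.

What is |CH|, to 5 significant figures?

56.660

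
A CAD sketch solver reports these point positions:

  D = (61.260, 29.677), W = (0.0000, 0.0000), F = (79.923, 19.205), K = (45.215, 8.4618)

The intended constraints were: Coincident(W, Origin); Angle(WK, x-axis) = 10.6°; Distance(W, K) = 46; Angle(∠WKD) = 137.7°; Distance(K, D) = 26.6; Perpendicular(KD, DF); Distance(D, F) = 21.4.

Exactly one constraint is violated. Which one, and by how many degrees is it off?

Perpendicular(KD, DF) — off by 7.80°.

W = (0.00, 0.00) ✓; WK at 10.60° ✓; |WK| = 46.00 ✓; ∠WKD = 137.7° ✓; |KD| = 26.60 ✓; ∠(KD, DF) = 82.20° ✗; |DF| = 21.40 ✓.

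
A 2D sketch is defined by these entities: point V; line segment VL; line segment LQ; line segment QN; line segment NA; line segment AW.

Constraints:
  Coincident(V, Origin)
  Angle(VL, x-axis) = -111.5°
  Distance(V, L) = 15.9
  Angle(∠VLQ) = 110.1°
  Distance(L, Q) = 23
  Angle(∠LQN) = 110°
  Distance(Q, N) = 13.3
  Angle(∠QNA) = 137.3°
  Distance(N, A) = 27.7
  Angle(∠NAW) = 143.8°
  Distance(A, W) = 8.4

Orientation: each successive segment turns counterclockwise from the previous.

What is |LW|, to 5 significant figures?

43.479

∠QNA = 137.3° gives NA at 71.100° from the x-axis; with |NA| = 27.7, A = (32.044, 2.4684). ∠NAW = 143.8° gives AW at 107.30° from the x-axis; with |AW| = 8.4, W = (29.546, 10.488). Then |LW| = |W − L| = 43.479.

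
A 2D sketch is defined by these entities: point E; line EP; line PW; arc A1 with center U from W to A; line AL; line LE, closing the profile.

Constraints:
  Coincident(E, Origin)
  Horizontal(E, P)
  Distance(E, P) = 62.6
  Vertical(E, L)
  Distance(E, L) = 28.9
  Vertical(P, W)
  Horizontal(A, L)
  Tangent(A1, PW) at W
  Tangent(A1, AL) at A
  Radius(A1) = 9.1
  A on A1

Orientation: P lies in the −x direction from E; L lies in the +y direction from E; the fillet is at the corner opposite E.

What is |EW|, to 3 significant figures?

65.7

E is at the origin; EP is horizontal with |EP| = 62.6 and P on the −x side, so P = (-62.6, 0.00). E and L share the same x with |EL| = 28.9 and L on the +y side, so L = (0.00, 28.9). The virtual corner opposite E is at (-62.6, 28.9). Tangency of A1 to PW means the radius UW is perpendicular to PW and A1 meets AL tangentially, so UA is at right angles to AL, with radius 9.1, so the center U sits 9.1 in from both sides at U = (-53.5, 19.8). That places the tangent points at W = (-62.6, 19.8) on PW and A = (-53.5, 28.9) on AL. Then |EW| = |W − E| = 65.7.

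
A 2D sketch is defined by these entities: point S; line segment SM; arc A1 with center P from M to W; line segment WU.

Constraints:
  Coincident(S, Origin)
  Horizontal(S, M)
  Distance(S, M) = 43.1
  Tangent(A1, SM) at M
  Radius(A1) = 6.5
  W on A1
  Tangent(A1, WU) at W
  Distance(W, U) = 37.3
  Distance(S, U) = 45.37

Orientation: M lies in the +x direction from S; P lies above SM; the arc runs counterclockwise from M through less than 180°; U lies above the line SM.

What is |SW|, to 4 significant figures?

49.19

Checks: |PW| = 6.500 ✓; ∠(PW, WU) = 90.00° ✓; |WU| = 37.30 ✓; |SU| = 45.37 ✓.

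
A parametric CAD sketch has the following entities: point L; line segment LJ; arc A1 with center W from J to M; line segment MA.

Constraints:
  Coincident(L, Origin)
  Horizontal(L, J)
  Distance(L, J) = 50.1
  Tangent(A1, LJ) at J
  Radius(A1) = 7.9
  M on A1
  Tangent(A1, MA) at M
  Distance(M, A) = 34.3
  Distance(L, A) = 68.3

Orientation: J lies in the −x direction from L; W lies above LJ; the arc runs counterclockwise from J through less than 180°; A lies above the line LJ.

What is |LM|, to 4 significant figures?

43.81

Checks: ∠(WJ, JL) = 90.00° ✓; |WJ| = 7.900 ✓; |WM| = 7.900 ✓; ∠(WM, MA) = 90.00° ✓; |MA| = 34.30 ✓; |LA| = 68.30 ✓.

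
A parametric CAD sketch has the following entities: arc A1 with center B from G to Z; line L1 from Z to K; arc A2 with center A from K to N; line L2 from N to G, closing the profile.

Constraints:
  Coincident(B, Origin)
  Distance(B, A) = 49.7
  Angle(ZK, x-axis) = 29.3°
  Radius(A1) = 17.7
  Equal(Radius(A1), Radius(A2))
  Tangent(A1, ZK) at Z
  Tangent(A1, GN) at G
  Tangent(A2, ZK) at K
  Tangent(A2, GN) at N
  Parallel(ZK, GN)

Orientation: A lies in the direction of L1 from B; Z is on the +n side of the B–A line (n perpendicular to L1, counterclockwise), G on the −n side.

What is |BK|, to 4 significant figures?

52.76

Tangency of A1 to both parallel lines with radius 17.7 puts Z and G at B ± 17.7·n: Z = (-8.662, 15.44), G = (8.662, -15.44). Equal radii place K and N the same way about A: K = A + 17.7·n = (34.68, 39.76), N = A − 17.7·n = (52.00, 8.887). Then |BK| = |K − B| = 52.76.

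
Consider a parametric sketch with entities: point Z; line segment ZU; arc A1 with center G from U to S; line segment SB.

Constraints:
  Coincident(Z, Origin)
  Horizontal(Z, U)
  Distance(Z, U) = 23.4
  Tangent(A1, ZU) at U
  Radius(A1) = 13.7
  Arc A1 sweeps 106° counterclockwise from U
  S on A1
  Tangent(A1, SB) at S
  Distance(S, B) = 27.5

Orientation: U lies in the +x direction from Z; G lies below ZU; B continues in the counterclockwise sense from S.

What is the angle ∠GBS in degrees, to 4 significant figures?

26.48°

Z is at the origin; ZU is horizontal with |ZU| = 23.4 and U on the +x side, so U = (23.40, 0.000). A1 meets ZU tangentially, so GU is at right angles to ZU, so G = U + (0, -13.7) = (23.40, -13.70). On A1, U sits at bearing 90° from G; a 106° counterclockwise sweep puts S at bearing 196°, so S = G + 13.7·(cos 196°, sin 196°) = (10.23, -17.48). A1 meets SB tangentially, so GS is at right angles to SB, so SB runs along (−sin 196°, cos 196°); with |SB| = 27.5, B = (17.81, -43.91). Then cos ∠GBS = BG·BS / (|BG||BS|), giving 26.48°.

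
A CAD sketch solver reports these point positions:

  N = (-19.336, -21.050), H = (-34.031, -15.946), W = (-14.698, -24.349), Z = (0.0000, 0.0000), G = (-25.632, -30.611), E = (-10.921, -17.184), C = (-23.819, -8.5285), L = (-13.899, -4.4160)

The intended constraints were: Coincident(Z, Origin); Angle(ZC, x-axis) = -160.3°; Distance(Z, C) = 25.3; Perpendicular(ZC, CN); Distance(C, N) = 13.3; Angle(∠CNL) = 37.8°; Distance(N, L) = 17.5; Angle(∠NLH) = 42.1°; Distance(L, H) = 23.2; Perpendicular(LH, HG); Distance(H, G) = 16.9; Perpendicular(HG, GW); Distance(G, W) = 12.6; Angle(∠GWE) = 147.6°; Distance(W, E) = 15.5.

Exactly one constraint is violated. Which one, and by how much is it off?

Distance(W, E) = 15.5 — off by 7.40.

Z = (0.00, 0.00) ✓; ZC at -160.3° ✓; |ZC| = 25.30 ✓; ∠(ZC, CN) = 90.00° ✓; |CN| = 13.30 ✓; ∠CNL = 37.80° ✓; |NL| = 17.50 ✓; ∠NLH = 42.10° ✓; |LH| = 23.20 ✓; ∠(LH, HG) = 90.00° ✓; |HG| = 16.90 ✓; ∠(HG, GW) = 90.00° ✓; |GW| = 12.60 ✓; ∠GWE = 147.6° ✓; |WE| = 8.100 ✗.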